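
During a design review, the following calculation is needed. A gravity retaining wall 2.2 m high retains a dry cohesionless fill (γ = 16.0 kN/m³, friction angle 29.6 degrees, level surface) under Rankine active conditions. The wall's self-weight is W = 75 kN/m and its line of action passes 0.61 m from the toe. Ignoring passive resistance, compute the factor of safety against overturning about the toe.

4.76

K_a = tan²(45° − 29.6°/2) = 0.3387.
P_a = ½K_aγH² = 0.5×0.3387×16.0×2.2² = 13.12 kN/m, acting at H/3 = 0.7333 m above the base.
Overturning moment M_o = P_a × H/3 = 13.12 × 0.7333 = 9.618.
Resisting moment M_r = W × 0.61 = 75 × 0.61 = 45.75.
FS_overturning = M_r/M_o = 45.75/9.618 = 4.757.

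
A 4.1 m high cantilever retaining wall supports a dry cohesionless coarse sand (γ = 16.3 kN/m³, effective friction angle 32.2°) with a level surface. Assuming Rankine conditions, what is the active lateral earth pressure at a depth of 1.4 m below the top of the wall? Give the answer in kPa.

6.95 kPa

K_a = (1 − sin φ)/(1 + sin φ) = 0.3047.
σ_h = K_a γ z = 0.3047 × 16.3 × 1.4 = 6.954 kPa.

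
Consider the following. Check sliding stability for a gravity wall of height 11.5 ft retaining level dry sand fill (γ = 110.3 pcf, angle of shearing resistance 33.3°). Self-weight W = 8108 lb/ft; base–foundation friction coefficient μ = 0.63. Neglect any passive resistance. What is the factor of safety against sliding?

K_a = tan²(45° − 33.3°/2) = 0.2911.
P_a = ½K_aγH² = 0.5×0.2911×110.3×11.5² = 2123 lb/ft, acting at H/3 = 3.833 ft above the base.
FS_sliding = μW / P_a = 0.63×8108 / 2123 = 2.406.

2.41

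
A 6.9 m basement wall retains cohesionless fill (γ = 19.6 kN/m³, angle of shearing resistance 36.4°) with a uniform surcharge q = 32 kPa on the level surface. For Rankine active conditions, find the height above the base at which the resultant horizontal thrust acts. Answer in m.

K_a = 0.2552.
Triangular part P₁ = ½K_aγH² = 119.1 at H/3 = 2.300 m; rectangular part P₂ = K_a q H = 56.34 at H/2 = 3.450 m.
ȳ = (P₁·2.300 + P₂·3.450)/(P₁+P₂) = 2.669 m.

2.67 m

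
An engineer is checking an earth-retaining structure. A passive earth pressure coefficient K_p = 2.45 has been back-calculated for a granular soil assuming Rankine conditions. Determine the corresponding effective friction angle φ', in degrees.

K_p = (1+sin φ)/(1−sin φ) ⇒ sin φ = (K_p − 1)/(K_p + 1) = 0.4203.
φ = arcsin(0.4203) = 24.85°.

24.9°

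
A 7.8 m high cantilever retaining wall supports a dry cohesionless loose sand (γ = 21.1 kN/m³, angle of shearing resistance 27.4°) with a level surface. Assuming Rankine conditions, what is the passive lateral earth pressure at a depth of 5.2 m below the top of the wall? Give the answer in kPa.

297 kPa

K_p = (1 + sin φ)/(1 − sin φ) = 2.705.
σ_h = K_p γ z = 2.705 × 21.1 × 5.2 = 296.8 kPa.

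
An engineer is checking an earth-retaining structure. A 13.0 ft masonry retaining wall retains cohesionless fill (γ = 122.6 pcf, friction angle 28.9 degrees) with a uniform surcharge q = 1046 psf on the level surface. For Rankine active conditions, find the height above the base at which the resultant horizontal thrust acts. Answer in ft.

K_a = 0.3484.
Triangular part P₁ = ½K_aγH² = 3609 at H/3 = 4.333 ft; rectangular part P₂ = K_a q H = 4737 at H/2 = 6.500 ft.
ȳ = (P₁·4.333 + P₂·6.500)/(P₁+P₂) = 5.563 ft.

5.56 ft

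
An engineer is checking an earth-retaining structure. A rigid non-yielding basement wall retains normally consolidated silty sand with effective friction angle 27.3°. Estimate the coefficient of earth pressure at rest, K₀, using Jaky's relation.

K₀ = 1 − sin φ' = 1 − sin 27.3° = 0.5414.

0.541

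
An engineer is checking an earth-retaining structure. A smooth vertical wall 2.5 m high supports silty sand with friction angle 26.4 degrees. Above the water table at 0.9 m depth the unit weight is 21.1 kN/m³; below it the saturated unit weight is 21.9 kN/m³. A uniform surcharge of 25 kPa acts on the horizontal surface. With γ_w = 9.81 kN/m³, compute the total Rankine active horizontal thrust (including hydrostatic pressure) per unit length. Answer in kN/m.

57.5 kN/m

K_a = tan²(45° − φ/2) = 0.3844.
γ' = 21.9 − 9.81 = 12.09 kN/m³. h₂ = H − d_w = 1.6 m.
σ'_h: at surface K_a·q = 9.611; at WT K_a(q+γd_w) = 16.91; at base K_a(q+γd_w+γ'h₂) = 24.35 kPa.
P₁ = ½(9.611+16.91)×0.9 = 11.93; P₂ = ½(16.91+24.35)×1.6 = 33.01; P_w = ½γ_w h₂² = 12.56.
Total = 11.93+33.01+12.56 = 57.50 kN/m.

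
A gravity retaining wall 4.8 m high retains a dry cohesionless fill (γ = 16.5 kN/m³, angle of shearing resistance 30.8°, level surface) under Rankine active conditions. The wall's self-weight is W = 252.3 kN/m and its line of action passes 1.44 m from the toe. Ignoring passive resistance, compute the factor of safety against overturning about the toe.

3.70

K_a = tan²(45° − 30.8°/2) = 0.3227.
P_a = ½K_aγH² = 0.5×0.3227×16.5×4.8² = 61.34 kN/m, acting at H/3 = 1.600 m above the base.
Overturning moment M_o = P_a × H/3 = 61.34 × 1.600 = 98.15.
Resisting moment M_r = W × 1.44 = 252.3 × 1.44 = 363.3.
FS_overturning = M_r/M_o = 363.3/98.15 = 3.702.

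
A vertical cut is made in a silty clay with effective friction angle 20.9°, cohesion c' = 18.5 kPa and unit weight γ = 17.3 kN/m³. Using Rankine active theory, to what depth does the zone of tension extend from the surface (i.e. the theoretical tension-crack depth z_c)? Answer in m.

3.11 m

K_a = tan²(45° − 20.9°/2) = 0.4741; √K_a = 0.6886.
The active pressure is zero where K_a γ z = 2c√K_a, so z_c = 2c/(γ√K_a) = 2×18.5/(17.3×0.6886) = 3.106 m.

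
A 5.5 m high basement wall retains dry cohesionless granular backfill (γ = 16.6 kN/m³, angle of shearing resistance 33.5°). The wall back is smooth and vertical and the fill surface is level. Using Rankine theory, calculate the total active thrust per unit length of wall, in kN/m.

72.5 kN/m

K_a = tan²(45° − φ/2) = 0.2887.
P_a = ½ K_a γ H² = 0.5 × 0.2887 × 16.6 × 5.5² = 72.49 kN/m.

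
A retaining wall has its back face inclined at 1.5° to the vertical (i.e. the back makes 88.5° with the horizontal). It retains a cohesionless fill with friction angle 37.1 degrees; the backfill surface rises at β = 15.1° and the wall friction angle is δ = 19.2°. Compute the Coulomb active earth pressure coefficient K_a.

0.281

K_a = sin²(α+φ) / [sin²α · sin(α−δ) · (1 + √{sin(φ+δ)sin(φ−β) / (sin(α−δ)sin(α+β))})²].
With α = 88.5°, φ = 37.1°, δ = 19.2°, β = 15.1°: K_a = 0.2814.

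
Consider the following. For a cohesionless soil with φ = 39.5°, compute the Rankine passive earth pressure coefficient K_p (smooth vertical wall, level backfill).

4.50

K_p = (1 + sin φ)/(1 − sin φ) = tan²(45° + 39.5°/2) = 4.496.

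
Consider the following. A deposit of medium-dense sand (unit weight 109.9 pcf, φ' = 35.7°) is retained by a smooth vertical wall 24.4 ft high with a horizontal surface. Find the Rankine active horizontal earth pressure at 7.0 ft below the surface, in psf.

K_a = (1 − sin φ)/(1 + sin φ) = 0.2630.
σ_h = K_a γ z = 0.2630 × 109.9 × 7.0 = 202.3 psf.

202 psf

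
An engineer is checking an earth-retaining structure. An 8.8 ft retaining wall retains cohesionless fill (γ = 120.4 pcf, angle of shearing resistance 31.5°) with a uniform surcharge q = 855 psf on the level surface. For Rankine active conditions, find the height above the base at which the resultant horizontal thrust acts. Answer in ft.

3.84 ft

K_a = 0.3136.
Triangular part P₁ = ½K_aγH² = 1462 at H/3 = 2.933 ft; rectangular part P₂ = K_a q H = 2360 at H/2 = 4.400 ft.
ȳ = (P₁·2.933 + P₂·4.400)/(P₁+P₂) = 3.839 ft.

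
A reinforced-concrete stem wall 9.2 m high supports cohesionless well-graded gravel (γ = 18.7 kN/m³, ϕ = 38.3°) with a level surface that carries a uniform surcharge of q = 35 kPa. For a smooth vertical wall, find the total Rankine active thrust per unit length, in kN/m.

K_a = tan²(45° − φ/2) = 0.2347.
Soil triangle: ½ K_a γ H² = 0.5×0.2347×18.7×9.2² = 185.8 kN/m.
Surcharge rectangle: K_a q H = 0.2347×35×9.2 = 75.59 kN/m.
Total = 185.8 + 75.59 = 261.4 kN/m.

261 kN/m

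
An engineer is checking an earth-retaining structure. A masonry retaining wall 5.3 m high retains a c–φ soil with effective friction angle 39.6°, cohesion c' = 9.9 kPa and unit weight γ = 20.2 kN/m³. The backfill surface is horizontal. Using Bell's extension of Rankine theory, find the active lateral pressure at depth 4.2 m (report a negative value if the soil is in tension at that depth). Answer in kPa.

9.47 kPa

K_a = (1 − sin φ)/(1 + sin φ) = 0.2214.
σ_a = K_a γ z − 2c√K_a = 0.2214×20.2×4.2 − 2×9.9×0.4706 = 9.469 kPa.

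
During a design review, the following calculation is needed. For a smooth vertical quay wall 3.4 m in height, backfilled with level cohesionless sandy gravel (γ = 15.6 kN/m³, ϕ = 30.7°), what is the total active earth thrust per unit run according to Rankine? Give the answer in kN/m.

K_a = tan²(45° − φ/2) = 0.3240.
P_a = ½ K_a γ H² = 0.5 × 0.3240 × 15.6 × 3.4² = 29.22 kN/m.

29.2 kN/m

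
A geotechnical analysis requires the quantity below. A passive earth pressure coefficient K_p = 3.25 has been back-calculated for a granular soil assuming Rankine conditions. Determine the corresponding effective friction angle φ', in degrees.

K_p = (1+sin φ)/(1−sin φ) ⇒ sin φ = (K_p − 1)/(K_p + 1) = 0.5294.
φ = arcsin(0.5294) = 31.97°.

32.0°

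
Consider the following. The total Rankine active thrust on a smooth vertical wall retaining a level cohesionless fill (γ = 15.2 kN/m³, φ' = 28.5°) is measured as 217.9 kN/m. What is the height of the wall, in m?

K_a = 0.3540. P_a = ½ K_a γ H² ⇒ H = √(2P_a/(K_a γ)).
H = √(2×217.9/(0.3540×15.2)) = 9.000 m.

9.00 m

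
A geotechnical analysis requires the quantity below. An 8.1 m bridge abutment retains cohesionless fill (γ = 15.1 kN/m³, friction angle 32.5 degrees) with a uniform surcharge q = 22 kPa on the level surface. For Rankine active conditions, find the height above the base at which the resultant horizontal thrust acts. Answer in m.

K_a = 0.3010.
Triangular part P₁ = ½K_aγH² = 149.1 at H/3 = 2.700 m; rectangular part P₂ = K_a q H = 53.64 at H/2 = 4.050 m.
ȳ = (P₁·2.700 + P₂·4.050)/(P₁+P₂) = 3.057 m.

3.06 m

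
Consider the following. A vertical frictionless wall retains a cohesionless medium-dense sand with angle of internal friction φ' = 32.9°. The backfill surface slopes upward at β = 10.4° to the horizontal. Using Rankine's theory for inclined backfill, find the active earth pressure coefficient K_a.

0.310

K_a = cos β · (cos β − √(cos²β − cos²φ)) / (cos β + √(cos²β − cos²φ)).
cos β = 0.9836, cos φ = 0.8396, √(cos²β − cos²φ) = 0.5123.
K_a = 0.9836 × (0.9836 − 0.5123)/(0.9836 + 0.5123) = 0.3099.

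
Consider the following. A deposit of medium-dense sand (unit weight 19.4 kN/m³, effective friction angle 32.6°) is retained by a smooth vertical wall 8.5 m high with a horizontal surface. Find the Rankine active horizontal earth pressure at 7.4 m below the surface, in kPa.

K_a = (1 − sin φ)/(1 + sin φ) = 0.2997.
σ_h = K_a γ z = 0.2997 × 19.4 × 7.4 = 43.03 kPa.

43.0 kPa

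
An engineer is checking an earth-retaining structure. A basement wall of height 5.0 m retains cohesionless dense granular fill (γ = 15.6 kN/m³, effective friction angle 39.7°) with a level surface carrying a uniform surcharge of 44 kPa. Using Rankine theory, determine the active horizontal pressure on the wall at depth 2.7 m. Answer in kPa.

K_a = (1 − sin φ)/(1 + sin φ) = 0.2204.
σ_v = γz + q = 15.6 × 2.7 + 44 = 86.12 kPa.
σ_h = K_a σ_v = 0.2204 × 86.12 = 18.98 kPa.

19.0 kPa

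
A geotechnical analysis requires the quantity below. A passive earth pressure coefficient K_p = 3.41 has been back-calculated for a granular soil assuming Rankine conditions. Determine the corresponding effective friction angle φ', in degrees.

33.1°

K_p = (1+sin φ)/(1−sin φ) ⇒ sin φ = (K_p − 1)/(K_p + 1) = 0.5465.
φ = arcsin(0.5465) = 33.13°.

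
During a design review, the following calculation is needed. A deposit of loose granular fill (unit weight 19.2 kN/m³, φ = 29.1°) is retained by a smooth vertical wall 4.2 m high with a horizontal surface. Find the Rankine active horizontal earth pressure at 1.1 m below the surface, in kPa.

7.30 kPa

K_a = (1 − sin φ)/(1 + sin φ) = 0.3456.
σ_h = K_a γ z = 0.3456 × 19.2 × 1.1 = 7.299 kPa.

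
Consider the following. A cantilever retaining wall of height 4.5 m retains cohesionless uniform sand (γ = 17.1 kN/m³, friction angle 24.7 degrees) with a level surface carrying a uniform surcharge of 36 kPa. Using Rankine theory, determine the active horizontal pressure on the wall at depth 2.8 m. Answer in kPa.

34.4 kPa

K_a = (1 − sin φ)/(1 + sin φ) = 0.4106.
σ_v = γz + q = 17.1 × 2.8 + 36 = 83.88 kPa.
σ_h = K_a σ_v = 0.4106 × 83.88 = 34.44 kPa.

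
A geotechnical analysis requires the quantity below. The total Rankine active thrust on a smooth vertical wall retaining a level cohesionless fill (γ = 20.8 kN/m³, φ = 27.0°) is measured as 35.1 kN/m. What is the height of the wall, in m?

K_a = 0.3755. P_a = ½ K_a γ H² ⇒ H = √(2P_a/(K_a γ)).
H = √(2×35.1/(0.3755×20.8)) = 2.998 m.

3.00 m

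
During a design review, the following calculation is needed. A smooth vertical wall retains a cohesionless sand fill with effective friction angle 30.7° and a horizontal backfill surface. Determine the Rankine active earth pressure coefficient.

K_a = tan²(45° − φ/2) = tan²(29.65°) = 0.3240.

0.324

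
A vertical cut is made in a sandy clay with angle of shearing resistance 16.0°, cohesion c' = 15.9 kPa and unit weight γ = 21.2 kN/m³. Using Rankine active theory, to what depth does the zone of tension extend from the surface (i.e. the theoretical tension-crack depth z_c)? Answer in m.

K_a = tan²(45° − 16.0°/2) = 0.5678; √K_a = 0.7536.
The active pressure is zero where K_a γ z = 2c√K_a, so z_c = 2c/(γ√K_a) = 2×15.9/(21.2×0.7536) = 1.991 m.

1.99 m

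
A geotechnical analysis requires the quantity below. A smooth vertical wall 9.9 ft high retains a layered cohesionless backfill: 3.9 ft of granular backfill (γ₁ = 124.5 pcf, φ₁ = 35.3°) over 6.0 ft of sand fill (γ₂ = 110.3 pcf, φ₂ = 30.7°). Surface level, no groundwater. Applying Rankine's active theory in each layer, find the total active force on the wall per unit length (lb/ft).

K_a1 = tan²(45°−35.3°/2) = 0.2675; K_a2 = tan²(45°−30.7°/2) = 0.3240.
Layer 1: σ at base = K_a1 γ₁ h₁ = 129.9 psf; P₁ = ½×129.9×3.9 = 253.3.
Layer 2: σ_v at top = γ₁h₁ = 485.6; σ_h top = K_a2×485.6 = 157.3; σ_h base = K_a2×(485.6+110.3×6.0) = 371.8.
P₂ = ½(157.3+371.8)×6.0 = 1587. Total P_a = 253.3+1587 = 1841 lb/ft.

1840 lb/ft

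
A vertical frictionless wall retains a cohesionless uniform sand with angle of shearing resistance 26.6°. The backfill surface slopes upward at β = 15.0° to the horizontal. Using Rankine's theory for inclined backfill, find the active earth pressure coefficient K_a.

K_a = cos β · (cos β − √(cos²β − cos²φ)) / (cos β + √(cos²β − cos²φ)).
cos β = 0.9659, cos φ = 0.8942, √(cos²β − cos²φ) = 0.3654.
K_a = 0.9659 × (0.9659 − 0.3654)/(0.9659 + 0.3654) = 0.4357.

0.436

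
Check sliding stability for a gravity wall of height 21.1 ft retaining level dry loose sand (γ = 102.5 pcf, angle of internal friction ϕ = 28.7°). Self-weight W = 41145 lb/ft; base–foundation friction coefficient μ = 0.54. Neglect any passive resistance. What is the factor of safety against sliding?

K_a = tan²(45° − 28.7°/2) = 0.3511.
P_a = ½K_aγH² = 0.5×0.3511×102.5×21.1² = 8012 lb/ft, acting at H/3 = 7.033 ft above the base.
FS_sliding = μW / P_a = 0.54×41145 / 8012 = 2.773.

2.77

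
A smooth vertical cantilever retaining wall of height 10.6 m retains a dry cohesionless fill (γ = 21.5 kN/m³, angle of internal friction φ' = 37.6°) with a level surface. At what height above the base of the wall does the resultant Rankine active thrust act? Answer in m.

3.53 m

K_a = 0.2421.
The pressure distribution is triangular, so the resultant acts at H/3 above the base = 10.6/3 = 3.533 m.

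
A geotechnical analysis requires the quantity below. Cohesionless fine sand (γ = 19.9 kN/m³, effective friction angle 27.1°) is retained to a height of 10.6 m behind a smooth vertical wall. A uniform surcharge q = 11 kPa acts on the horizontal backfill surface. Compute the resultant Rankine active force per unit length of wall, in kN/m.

K_a = tan²(45° − φ/2) = 0.3741.
Soil triangle: ½ K_a γ H² = 0.5×0.3741×19.9×10.6² = 418.2 kN/m.
Surcharge rectangle: K_a q H = 0.3741×11×10.6 = 43.61 kN/m.
Total = 418.2 + 43.61 = 461.8 kN/m.

462 kN/m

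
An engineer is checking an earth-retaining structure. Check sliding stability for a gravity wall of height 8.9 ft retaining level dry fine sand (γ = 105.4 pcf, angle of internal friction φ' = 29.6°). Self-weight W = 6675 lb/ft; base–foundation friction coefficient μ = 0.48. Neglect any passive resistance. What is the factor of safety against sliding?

2.27

K_a = tan²(45° − 29.6°/2) = 0.3387.
P_a = ½K_aγH² = 0.5×0.3387×105.4×8.9² = 1414 lb/ft, acting at H/3 = 2.967 ft above the base.
FS_sliding = μW / P_a = 0.48×6675 / 1414 = 2.266.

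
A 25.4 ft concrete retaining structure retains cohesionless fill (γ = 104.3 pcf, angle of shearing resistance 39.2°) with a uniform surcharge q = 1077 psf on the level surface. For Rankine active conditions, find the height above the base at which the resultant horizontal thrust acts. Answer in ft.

10.4 ft

K_a = 0.2255.
Triangular part P₁ = ½K_aγH² = 7586 at H/3 = 8.467 ft; rectangular part P₂ = K_a q H = 6168 at H/2 = 12.70 ft.
ȳ = (P₁·8.467 + P₂·12.70)/(P₁+P₂) = 10.37 ft.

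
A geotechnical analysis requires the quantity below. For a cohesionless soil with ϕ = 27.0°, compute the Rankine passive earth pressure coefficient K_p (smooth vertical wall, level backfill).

2.66

K_p = (1 + sin φ)/(1 − sin φ) = tan²(45° + 27.0°/2) = 2.663.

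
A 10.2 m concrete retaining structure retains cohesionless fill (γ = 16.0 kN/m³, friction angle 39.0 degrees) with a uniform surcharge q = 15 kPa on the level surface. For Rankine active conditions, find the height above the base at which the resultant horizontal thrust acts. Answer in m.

K_a = 0.2275.
Triangular part P₁ = ½K_aγH² = 189.4 at H/3 = 3.400 m; rectangular part P₂ = K_a q H = 34.81 at H/2 = 5.100 m.
ȳ = (P₁·3.400 + P₂·5.100)/(P₁+P₂) = 3.664 m.

3.66 m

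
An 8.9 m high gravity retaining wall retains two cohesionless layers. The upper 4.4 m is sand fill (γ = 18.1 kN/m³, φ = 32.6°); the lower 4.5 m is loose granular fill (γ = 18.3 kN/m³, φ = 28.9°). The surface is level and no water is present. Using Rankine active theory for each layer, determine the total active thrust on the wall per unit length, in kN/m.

K_a1 = tan²(45°−32.6°/2) = 0.2997; K_a2 = tan²(45°−28.9°/2) = 0.3484.
Layer 1: σ at base = K_a1 γ₁ h₁ = 23.87 kPa; P₁ = ½×23.87×4.4 = 52.52.
Layer 2: σ_v at top = γ₁h₁ = 79.64; σ_h top = K_a2×79.64 = 27.74; σ_h base = K_a2×(79.64+18.3×4.5) = 56.43.
P₂ = ½(27.74+56.43)×4.5 = 189.4. Total P_a = 52.52+189.4 = 241.9 kN/m.

242 kN/m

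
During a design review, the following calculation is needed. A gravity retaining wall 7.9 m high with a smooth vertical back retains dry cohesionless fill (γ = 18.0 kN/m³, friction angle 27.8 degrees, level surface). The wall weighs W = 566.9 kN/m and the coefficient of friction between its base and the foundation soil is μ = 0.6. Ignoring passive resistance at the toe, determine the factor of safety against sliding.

K_a = tan²(45° − 27.8°/2) = 0.3639.
P_a = ½K_aγH² = 0.5×0.3639×18.0×7.9² = 204.4 kN/m, acting at H/3 = 2.633 m above the base.
FS_sliding = μW / P_a = 0.6×566.9 / 204.4 = 1.664.

1.66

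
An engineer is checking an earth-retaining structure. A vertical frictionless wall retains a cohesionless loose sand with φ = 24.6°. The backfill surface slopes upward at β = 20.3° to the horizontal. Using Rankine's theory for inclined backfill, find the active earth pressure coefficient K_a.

K_a = cos β · (cos β − √(cos²β − cos²φ)) / (cos β + √(cos²β − cos²φ)).
cos β = 0.9379, cos φ = 0.9092, √(cos²β − cos²φ) = 0.2301.
K_a = 0.9379 × (0.9379 − 0.2301)/(0.9379 + 0.2301) = 0.5684.

0.568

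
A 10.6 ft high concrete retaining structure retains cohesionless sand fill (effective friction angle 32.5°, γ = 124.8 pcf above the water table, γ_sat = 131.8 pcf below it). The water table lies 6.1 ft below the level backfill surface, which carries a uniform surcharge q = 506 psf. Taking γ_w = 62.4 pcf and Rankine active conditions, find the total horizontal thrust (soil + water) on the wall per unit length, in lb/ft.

K_a = tan²(45° − φ/2) = 0.3010.
γ' = 131.8 − 62.4 = 69.40 pcf. h₂ = H − d_w = 4.5 ft.
σ'_h: at surface K_a·q = 152.3; at WT K_a(q+γd_w) = 381.4; at base K_a(q+γd_w+γ'h₂) = 475.4 psf.
P₁ = ½(152.3+381.4)×6.1 = 1628; P₂ = ½(381.4+475.4)×4.5 = 1928; P_w = ½γ_w h₂² = 631.8.
Total = 1628+1928+631.8 = 4188 lb/ft.

4190 lb/ft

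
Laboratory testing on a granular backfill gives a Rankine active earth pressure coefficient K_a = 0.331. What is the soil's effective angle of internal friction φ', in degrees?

30.2°

K_a = tan²(45° − φ/2) ⇒ 45° − φ/2 = arctan(√0.331) = 29.91°.
φ = 2(45° − 29.91°) = 30.17°.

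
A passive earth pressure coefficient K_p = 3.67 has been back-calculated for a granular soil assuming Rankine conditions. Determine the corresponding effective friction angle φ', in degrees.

34.9°

K_p = (1+sin φ)/(1−sin φ) ⇒ sin φ = (K_p − 1)/(K_p + 1) = 0.5717.
φ = arcsin(0.5717) = 34.87°.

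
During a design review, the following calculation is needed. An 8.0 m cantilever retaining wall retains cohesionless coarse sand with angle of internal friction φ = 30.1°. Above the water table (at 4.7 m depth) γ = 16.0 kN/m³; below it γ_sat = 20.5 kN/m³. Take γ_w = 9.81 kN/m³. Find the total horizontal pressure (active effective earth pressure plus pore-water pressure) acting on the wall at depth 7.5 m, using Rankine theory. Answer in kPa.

62.4 kPa

K_a = (1 − sin φ)/(1 + sin φ) = 0.3320.
γ' = 20.5 − 9.81 = 10.69 kN/m³.
Effective vertical stress at 7.5 m: σ'_v = 16.0×4.7 + 10.69×2.80 = 105.1 kPa.
σ'_h = K_a σ'_v = 0.3320 × 105.1 = 34.90 kPa; u = γ_w × 2.80 = 27.47 kPa.
Total σ_h = 34.90 + 27.47 = 62.37 kPa.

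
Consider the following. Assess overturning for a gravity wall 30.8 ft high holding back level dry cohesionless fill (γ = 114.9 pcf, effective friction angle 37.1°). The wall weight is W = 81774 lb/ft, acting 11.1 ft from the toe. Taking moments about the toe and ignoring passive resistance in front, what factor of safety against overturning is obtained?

K_a = tan²(45° − 37.1°/2) = 0.2475.
P_a = ½K_aγH² = 0.5×0.2475×114.9×30.8² = 13490 lb/ft, acting at H/3 = 10.27 ft above the base.
Overturning moment M_o = P_a × H/3 = 13490 × 10.27 = 138500.
Resisting moment M_r = W × 11.1 = 81774 × 11.1 = 907700.
FS_overturning = M_r/M_o = 907700/138500 = 6.555.

6.55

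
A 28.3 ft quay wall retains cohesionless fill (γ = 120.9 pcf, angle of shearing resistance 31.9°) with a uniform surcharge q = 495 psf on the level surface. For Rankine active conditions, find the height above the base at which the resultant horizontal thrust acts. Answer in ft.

K_a = 0.3085.
Triangular part P₁ = ½K_aγH² = 14940 at H/3 = 9.433 ft; rectangular part P₂ = K_a q H = 4322 at H/2 = 14.15 ft.
ȳ = (P₁·9.433 + P₂·14.15)/(P₁+P₂) = 10.49 ft.

10.5 ft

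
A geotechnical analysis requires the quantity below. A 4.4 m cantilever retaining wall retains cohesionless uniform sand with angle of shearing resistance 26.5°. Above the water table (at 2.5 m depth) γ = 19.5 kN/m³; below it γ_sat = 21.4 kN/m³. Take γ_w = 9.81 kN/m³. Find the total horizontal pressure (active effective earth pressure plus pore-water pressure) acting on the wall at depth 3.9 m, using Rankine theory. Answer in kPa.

K_a = (1 − sin φ)/(1 + sin φ) = 0.3829.
γ' = 21.4 − 9.81 = 11.59 kN/m³.
Effective vertical stress at 3.9 m: σ'_v = 19.5×2.5 + 11.59×1.40 = 64.98 kPa.
σ'_h = K_a σ'_v = 0.3829 × 64.98 = 24.88 kPa; u = γ_w × 1.40 = 13.73 kPa.
Total σ_h = 24.88 + 13.73 = 38.62 kPa.

38.6 kPa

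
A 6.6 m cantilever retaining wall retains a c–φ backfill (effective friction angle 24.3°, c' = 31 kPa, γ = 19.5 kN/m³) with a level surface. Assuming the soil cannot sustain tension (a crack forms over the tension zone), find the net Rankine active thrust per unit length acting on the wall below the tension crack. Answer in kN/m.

K_a = 0.4169; √K_a = 0.6457.
Tension-crack depth z_c = 2c/(γ√K_a) = 2×31/(19.5×0.6457) = 4.924 m.
σ_a at base = K_a γ H − 2c√K_a = 0.4169×19.5×6.6 − 2×31×0.6457 = 13.62 kPa.
P_a = ½ × 13.62 × (H − z_c) = 0.5×13.62×1.676 = 11.42 kN/m.

11.4 kN/m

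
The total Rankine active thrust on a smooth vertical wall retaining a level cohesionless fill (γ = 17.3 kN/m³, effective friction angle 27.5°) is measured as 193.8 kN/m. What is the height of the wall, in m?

7.80 m

K_a = 0.3682. P_a = ½ K_a γ H² ⇒ H = √(2P_a/(K_a γ)).
H = √(2×193.8/(0.3682×17.3)) = 7.800 m.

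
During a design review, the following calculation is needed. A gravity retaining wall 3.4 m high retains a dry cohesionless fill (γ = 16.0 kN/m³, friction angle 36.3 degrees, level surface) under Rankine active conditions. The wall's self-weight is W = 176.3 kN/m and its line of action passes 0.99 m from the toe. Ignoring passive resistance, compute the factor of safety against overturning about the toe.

K_a = tan²(45° − 36.3°/2) = 0.2563.
P_a = ½K_aγH² = 0.5×0.2563×16.0×3.4² = 23.70 kN/m, acting at H/3 = 1.133 m above the base.
Overturning moment M_o = P_a × H/3 = 23.70 × 1.133 = 26.86.
Resisting moment M_r = W × 0.99 = 176.3 × 0.99 = 174.5.
FS_overturning = M_r/M_o = 174.5/26.86 = 6.498.

6.50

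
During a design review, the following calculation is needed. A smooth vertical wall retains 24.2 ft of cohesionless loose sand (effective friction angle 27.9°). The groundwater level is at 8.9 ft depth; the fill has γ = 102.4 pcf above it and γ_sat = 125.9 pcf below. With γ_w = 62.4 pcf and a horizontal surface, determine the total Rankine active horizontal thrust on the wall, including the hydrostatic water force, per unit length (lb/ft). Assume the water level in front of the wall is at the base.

K_a = tan²(45° − φ/2) = 0.3625.
γ' = 125.9 − 62.4 = 63.50 pcf. Depth below WT = 15.3 ft.
σ'_h at WT = K_a γ d_w = 330.3 psf; at base = 330.3 + K_a γ' × 15.3 = 682.5 psf.
P₁ (0–8.9 ft) = ½×330.3×8.9 = 1470. P₂ (8.9–24.2 ft) = ½(330.3+682.5)×15.3 = 7748.
P_w = ½ γ_w h₂² = 0.5×62.4×15.3² = 7304. Total = 1470+7748+7304 = 16520 lb/ft.

16500 lb/ft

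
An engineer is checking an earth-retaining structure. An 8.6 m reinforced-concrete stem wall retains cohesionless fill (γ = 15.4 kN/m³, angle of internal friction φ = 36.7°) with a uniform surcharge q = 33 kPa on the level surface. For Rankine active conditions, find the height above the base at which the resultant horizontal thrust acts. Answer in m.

3.34 m

K_a = 0.2519.
Triangular part P₁ = ½K_aγH² = 143.4 at H/3 = 2.867 m; rectangular part P₂ = K_a q H = 71.48 at H/2 = 4.300 m.
ȳ = (P₁·2.867 + P₂·4.300)/(P₁+P₂) = 3.343 m.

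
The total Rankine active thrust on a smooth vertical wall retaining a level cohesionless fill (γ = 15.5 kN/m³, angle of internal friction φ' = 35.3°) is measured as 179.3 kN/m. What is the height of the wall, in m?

9.30 m

K_a = 0.2675. P_a = ½ K_a γ H² ⇒ H = √(2P_a/(K_a γ)).
H = √(2×179.3/(0.2675×15.5)) = 9.299 m.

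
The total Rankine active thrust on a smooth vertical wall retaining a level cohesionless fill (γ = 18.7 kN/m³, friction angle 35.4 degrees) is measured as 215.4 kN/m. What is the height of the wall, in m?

9.30 m

K_a = 0.2664. P_a = ½ K_a γ H² ⇒ H = √(2P_a/(K_a γ)).
H = √(2×215.4/(0.2664×18.7)) = 9.299 m.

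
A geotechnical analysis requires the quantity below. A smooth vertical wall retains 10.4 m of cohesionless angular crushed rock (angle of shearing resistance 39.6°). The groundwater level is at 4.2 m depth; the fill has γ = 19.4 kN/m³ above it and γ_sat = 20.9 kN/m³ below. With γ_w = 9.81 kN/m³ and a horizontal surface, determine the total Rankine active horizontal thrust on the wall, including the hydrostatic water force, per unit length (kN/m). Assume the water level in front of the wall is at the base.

K_a = tan²(45° − φ/2) = 0.2214.
γ' = 20.9 − 9.81 = 11.09 kN/m³. Depth below WT = 6.2 m.
σ'_h at WT = K_a γ d_w = 18.04 kPa; at base = 18.04 + K_a γ' × 6.2 = 33.27 kPa.
P₁ (0–4.2 m) = ½×18.04×4.2 = 37.89. P₂ (4.2–10.4 m) = ½(18.04+33.27)×6.2 = 159.1.
P_w = ½ γ_w h₂² = 0.5×9.81×6.2² = 188.5. Total = 37.89+159.1+188.5 = 385.5 kN/m.

385 kN/m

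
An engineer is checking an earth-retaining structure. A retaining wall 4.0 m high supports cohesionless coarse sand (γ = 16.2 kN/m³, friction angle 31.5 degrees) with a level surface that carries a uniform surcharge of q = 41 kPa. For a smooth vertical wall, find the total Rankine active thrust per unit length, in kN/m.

K_a = tan²(45° − φ/2) = 0.3136.
Soil triangle: ½ K_a γ H² = 0.5×0.3136×16.2×4.0² = 40.65 kN/m.
Surcharge rectangle: K_a q H = 0.3136×41×4.0 = 51.44 kN/m.
Total = 40.65 + 51.44 = 92.08 kN/m.

92.1 kN/m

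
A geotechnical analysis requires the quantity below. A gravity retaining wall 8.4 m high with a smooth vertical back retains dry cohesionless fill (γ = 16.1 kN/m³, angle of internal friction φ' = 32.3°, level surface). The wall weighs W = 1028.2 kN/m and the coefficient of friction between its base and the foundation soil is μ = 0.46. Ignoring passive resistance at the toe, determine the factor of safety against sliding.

K_a = tan²(45° − 32.3°/2) = 0.3035.
P_a = ½K_aγH² = 0.5×0.3035×16.1×8.4² = 172.4 kN/m, acting at H/3 = 2.800 m above the base.
FS_sliding = μW / P_a = 0.46×1028.2 / 172.4 = 2.744.

2.74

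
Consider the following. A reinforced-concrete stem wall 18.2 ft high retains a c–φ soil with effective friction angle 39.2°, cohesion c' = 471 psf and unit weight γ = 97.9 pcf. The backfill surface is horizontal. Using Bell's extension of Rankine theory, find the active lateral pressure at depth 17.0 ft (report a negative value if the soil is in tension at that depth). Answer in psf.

-72.0 psf

K_a = (1 − sin φ)/(1 + sin φ) = 0.2255.
σ_a = K_a γ z − 2c√K_a = 0.2255×97.9×17.0 − 2×471×0.4748 = -72.05 psf.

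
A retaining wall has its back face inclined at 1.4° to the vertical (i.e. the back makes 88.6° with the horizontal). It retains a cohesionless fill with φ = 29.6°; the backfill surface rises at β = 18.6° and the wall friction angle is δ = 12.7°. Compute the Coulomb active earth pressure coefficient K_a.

0.426

K_a = sin²(α+φ) / [sin²α · sin(α−δ) · (1 + √{sin(φ+δ)sin(φ−β) / (sin(α−δ)sin(α+β))})²].
With α = 88.6°, φ = 29.6°, δ = 12.7°, β = 18.6°: K_a = 0.4255.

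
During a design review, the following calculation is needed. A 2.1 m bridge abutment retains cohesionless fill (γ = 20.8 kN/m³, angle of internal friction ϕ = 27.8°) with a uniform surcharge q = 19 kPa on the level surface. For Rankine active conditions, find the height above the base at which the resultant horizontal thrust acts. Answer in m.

0.863 m

K_a = 0.3639.
Triangular part P₁ = ½K_aγH² = 16.69 at H/3 = 0.7000 m; rectangular part P₂ = K_a q H = 14.52 at H/2 = 1.050 m.
ȳ = (P₁·0.7000 + P₂·1.050)/(P₁+P₂) = 0.8628 m.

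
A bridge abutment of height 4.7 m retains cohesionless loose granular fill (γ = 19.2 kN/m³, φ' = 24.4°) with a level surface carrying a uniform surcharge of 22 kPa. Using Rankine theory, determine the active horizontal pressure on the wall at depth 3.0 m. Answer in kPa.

K_a = (1 − sin φ)/(1 + sin φ) = 0.4153.
σ_v = γz + q = 19.2 × 3.0 + 22 = 79.60 kPa.
σ_h = K_a σ_v = 0.4153 × 79.60 = 33.06 kPa.

33.1 kPa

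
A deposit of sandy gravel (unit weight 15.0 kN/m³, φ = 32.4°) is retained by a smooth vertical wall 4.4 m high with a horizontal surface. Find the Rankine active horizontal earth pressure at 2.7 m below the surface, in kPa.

K_a = (1 − sin φ)/(1 + sin φ) = 0.3022.
σ_h = K_a γ z = 0.3022 × 15.0 × 2.7 = 12.24 kPa.

12.2 kPa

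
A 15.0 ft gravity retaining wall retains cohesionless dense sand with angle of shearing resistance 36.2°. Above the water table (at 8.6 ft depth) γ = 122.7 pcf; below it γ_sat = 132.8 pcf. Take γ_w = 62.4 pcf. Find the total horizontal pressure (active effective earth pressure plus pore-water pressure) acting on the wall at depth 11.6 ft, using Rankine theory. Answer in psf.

513 psf

K_a = (1 − sin φ)/(1 + sin φ) = 0.2574.
γ' = 132.8 − 62.4 = 70.40 pcf.
Effective vertical stress at 11.6 ft: σ'_v = 122.7×8.6 + 70.40×3.00 = 1266 psf.
σ'_h = K_a σ'_v = 0.2574 × 1266 = 326.0 psf; u = γ_w × 3.00 = 187.2 psf.
Total σ_h = 326.0 + 187.2 = 513.2 psf.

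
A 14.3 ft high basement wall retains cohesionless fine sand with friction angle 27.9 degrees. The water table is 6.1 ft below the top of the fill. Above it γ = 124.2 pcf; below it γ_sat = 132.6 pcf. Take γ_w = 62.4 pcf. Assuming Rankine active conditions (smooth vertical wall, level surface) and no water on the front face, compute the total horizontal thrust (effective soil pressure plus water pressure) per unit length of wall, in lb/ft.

6040 lb/ft

K_a = tan²(45° − φ/2) = 0.3625.
γ' = 132.6 − 62.4 = 70.20 pcf. Depth below WT = 8.2 ft.
σ'_h at WT = K_a γ d_w = 274.6 psf; at base = 274.6 + K_a γ' × 8.2 = 483.3 psf.
P₁ (0–6.1 ft) = ½×274.6×6.1 = 837.6. P₂ (6.1–14.3 ft) = ½(274.6+483.3)×8.2 = 3107.
P_w = ½ γ_w h₂² = 0.5×62.4×8.2² = 2098. Total = 837.6+3107+2098 = 6043 lb/ft.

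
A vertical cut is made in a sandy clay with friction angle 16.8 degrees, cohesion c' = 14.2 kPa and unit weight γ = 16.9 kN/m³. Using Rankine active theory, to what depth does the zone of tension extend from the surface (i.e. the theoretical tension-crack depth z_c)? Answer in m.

2.26 m

K_a = tan²(45° − 16.8°/2) = 0.5516; √K_a = 0.7427.
The active pressure is zero where K_a γ z = 2c√K_a, so z_c = 2c/(γ√K_a) = 2×14.2/(16.9×0.7427) = 2.263 m.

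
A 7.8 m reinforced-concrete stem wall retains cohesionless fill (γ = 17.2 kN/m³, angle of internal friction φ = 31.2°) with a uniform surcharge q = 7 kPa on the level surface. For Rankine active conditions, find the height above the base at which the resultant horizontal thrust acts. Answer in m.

K_a = 0.3175.
Triangular part P₁ = ½K_aγH² = 166.1 at H/3 = 2.600 m; rectangular part P₂ = K_a q H = 17.34 at H/2 = 3.900 m.
ȳ = (P₁·2.600 + P₂·3.900)/(P₁+P₂) = 2.723 m.

2.72 m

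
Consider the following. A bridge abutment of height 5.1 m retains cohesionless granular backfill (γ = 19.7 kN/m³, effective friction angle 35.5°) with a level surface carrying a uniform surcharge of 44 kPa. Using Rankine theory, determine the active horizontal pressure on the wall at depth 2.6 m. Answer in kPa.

K_a = (1 − sin φ)/(1 + sin φ) = 0.2653.
σ_v = γz + q = 19.7 × 2.6 + 44 = 95.22 kPa.
σ_h = K_a σ_v = 0.2653 × 95.22 = 25.26 kPa.

25.3 kPa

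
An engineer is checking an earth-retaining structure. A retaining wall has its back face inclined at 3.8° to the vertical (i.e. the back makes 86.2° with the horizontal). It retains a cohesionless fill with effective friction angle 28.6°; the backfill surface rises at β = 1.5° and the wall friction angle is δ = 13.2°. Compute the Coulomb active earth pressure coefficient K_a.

K_a = sin²(α+φ) / [sin²α · sin(α−δ) · (1 + √{sin(φ+δ)sin(φ−β) / (sin(α−δ)sin(α+β))})²].
With α = 86.2°, φ = 28.6°, δ = 13.2°, β = 1.5°: K_a = 0.3540.

0.354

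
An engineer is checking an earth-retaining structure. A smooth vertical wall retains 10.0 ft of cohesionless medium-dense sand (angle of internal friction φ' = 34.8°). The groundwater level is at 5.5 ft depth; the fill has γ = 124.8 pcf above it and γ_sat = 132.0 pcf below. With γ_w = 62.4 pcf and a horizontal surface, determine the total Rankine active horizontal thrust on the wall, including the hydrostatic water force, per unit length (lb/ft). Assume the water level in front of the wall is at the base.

K_a = tan²(45° − φ/2) = 0.2733.
γ' = 132.0 − 62.4 = 69.60 pcf. Depth below WT = 4.5 ft.
σ'_h at WT = K_a γ d_w = 187.6 psf; at base = 187.6 + K_a γ' × 4.5 = 273.2 psf.
P₁ (0–5.5 ft) = ½×187.6×5.5 = 515.9. P₂ (5.5–10.0 ft) = ½(187.6+273.2)×4.5 = 1037.
P_w = ½ γ_w h₂² = 0.5×62.4×4.5² = 631.8. Total = 515.9+1037+631.8 = 2184 lb/ft.

2180 lb/ft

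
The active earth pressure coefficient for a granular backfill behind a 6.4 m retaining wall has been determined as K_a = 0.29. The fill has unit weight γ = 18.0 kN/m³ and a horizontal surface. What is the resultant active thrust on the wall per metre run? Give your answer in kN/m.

P = ½ K_a γ H² = 0.5 × 0.29 × 18.0 × 6.4² = 106.9 kN/m.

107 kN/m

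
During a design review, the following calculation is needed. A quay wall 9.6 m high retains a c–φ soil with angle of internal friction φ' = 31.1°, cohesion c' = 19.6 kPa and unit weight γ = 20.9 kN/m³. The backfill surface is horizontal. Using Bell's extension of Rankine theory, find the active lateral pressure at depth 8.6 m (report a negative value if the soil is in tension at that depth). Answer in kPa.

35.2 kPa

K_a = (1 − sin φ)/(1 + sin φ) = 0.3188.
σ_a = K_a γ z − 2c√K_a = 0.3188×20.9×8.6 − 2×19.6×0.5646 = 35.17 kPa.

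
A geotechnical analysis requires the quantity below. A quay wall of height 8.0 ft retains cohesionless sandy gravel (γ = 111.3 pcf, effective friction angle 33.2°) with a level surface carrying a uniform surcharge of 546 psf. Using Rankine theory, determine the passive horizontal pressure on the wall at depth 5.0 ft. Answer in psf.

K_p = (1 + sin φ)/(1 − sin φ) = 3.421.
σ_v = γz + q = 111.3 × 5.0 + 546 = 1102 psf.
σ_h = K_p σ_v = 3.421 × 1102 = 3771 psf.

3770 psf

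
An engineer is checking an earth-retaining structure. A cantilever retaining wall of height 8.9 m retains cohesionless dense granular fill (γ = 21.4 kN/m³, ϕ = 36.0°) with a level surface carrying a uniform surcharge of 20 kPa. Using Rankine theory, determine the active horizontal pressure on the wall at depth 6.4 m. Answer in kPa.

40.7 kPa

K_a = (1 − sin φ)/(1 + sin φ) = 0.2596.
σ_v = γz + q = 21.4 × 6.4 + 20 = 157.0 kPa.
σ_h = K_a σ_v = 0.2596 × 157.0 = 40.75 kPa.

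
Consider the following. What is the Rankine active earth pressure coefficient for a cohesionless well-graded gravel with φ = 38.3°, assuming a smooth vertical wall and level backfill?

K_a = tan²(45° − φ/2) = tan²(25.85°) = 0.2347.

0.235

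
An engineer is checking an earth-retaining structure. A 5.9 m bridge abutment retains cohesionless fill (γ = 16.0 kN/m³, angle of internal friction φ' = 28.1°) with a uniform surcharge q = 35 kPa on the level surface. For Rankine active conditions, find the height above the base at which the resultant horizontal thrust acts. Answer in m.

K_a = 0.3596.
Triangular part P₁ = ½K_aγH² = 100.1 at H/3 = 1.967 m; rectangular part P₂ = K_a q H = 74.26 at H/2 = 2.950 m.
ȳ = (P₁·1.967 + P₂·2.950)/(P₁+P₂) = 2.385 m.

2.39 m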